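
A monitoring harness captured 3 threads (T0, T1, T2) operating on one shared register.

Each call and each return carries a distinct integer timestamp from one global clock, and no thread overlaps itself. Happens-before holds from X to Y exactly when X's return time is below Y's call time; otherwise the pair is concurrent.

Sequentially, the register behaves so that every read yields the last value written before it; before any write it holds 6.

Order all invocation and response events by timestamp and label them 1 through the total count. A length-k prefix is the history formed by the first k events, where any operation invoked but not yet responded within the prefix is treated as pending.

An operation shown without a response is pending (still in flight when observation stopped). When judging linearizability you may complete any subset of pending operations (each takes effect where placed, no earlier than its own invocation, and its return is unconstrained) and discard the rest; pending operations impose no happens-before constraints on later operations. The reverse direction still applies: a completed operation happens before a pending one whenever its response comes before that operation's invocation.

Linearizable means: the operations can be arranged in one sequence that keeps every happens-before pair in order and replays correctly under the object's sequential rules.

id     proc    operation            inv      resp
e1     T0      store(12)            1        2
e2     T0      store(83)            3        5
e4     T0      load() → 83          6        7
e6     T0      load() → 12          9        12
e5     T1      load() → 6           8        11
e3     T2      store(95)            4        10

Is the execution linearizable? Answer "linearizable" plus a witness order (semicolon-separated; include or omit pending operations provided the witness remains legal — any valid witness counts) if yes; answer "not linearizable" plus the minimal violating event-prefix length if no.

not linearizable — minimal violating prefix: 11 events

through event 10 a valid linearization exists; event 11 (e5 responding at time 11) ends that
the 5 completed operations admit 4 real-time orders; each fails the register replay
no completion choice of the 1 pending operation (e6) rescues it — every subset was tried
one such order, e1, e2, e3, e4, e5 (pending dropped), breaks at step 4 where e4 load() → 83 is illegal
one such order, e1, e2, e4, e3, e5 (pending dropped), breaks at step 5 where e5 load() → 6 is illegal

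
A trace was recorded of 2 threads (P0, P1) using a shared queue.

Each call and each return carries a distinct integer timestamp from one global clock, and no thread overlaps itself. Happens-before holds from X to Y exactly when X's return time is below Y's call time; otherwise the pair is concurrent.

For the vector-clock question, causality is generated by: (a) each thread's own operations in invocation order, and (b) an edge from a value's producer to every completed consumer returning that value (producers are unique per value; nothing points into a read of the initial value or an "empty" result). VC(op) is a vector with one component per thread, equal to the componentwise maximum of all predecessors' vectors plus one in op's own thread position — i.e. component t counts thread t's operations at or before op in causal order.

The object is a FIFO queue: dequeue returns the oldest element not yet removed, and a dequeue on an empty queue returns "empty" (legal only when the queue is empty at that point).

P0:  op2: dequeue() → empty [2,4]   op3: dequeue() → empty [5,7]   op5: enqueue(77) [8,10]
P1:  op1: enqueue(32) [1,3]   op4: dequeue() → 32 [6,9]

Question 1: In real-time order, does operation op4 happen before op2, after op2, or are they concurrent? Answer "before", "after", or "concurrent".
Answer: after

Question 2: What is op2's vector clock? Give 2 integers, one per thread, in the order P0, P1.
Answer: (1, 0)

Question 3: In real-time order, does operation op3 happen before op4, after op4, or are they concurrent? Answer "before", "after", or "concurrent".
Answer: concurrent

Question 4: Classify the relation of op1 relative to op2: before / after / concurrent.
Answer: concurrent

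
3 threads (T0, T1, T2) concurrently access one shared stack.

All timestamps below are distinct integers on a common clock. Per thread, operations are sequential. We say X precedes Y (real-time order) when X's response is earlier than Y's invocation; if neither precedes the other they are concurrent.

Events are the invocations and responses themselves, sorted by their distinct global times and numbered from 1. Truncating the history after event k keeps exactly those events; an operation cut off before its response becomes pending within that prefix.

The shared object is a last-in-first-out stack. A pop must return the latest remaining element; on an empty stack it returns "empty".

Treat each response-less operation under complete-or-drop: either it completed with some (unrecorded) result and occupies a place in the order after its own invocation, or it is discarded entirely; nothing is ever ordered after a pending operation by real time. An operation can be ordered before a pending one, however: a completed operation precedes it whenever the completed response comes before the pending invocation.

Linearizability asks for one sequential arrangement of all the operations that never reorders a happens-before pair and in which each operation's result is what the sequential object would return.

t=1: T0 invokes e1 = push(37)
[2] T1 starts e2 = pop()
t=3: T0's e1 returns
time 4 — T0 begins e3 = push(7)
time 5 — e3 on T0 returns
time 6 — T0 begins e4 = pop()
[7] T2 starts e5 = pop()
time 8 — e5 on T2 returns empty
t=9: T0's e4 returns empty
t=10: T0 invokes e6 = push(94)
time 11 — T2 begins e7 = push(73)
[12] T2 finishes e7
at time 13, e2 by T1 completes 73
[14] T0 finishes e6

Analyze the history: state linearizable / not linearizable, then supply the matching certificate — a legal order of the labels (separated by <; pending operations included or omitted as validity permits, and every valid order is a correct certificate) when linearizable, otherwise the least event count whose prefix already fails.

not linearizable — minimal violating prefix: 9 events

cut after 8 events: linearizable; cut after 9 events (e4 responds, time 9): not linearizable
no legal order exists: 2 real-time-consistent candidates over 4 completed stack operations, all rejected
no escape via the 1 pending operation (e2): every completion choice fails
e.g. e1, e3, e4, e5 (pending dropped): illegal at step 3, since e4 pop() → empty cannot apply there
e.g. e1, e3, e5, e4 (pending dropped): illegal at step 3, since e5 pop() → empty cannot apply there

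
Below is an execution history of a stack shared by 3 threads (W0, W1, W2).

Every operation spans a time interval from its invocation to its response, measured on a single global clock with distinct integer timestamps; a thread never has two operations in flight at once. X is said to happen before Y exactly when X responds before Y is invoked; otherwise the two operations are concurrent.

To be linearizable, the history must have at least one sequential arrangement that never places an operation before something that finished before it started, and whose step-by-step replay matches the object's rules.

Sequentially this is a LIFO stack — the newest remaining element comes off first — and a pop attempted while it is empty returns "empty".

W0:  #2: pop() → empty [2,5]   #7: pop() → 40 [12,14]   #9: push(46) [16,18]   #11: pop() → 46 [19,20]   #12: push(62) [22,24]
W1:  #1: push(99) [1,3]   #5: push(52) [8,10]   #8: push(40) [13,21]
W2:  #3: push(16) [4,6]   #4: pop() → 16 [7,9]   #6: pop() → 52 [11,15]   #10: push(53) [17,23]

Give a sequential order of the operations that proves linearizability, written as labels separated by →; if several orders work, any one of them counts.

#2 → #1 → #3 → #4 → #5 → #6 → #8 → #7 → #9 → #11 → #10 → #12

1. #2 pop() → empty, leaving stack <>
2. #1 push(99), leaving stack <99>
3. #3 push(16), leaving stack <99,16>
4. #4 pop() → 16, leaving stack <99>
5. #5 push(52), leaving stack <99,52>
6. #6 pop() → 52, leaving stack <99>
7. #8 push(40), leaving stack <99,40>
8. #7 pop() → 40, leaving stack <99>
9. #9 push(46), leaving stack <99,46>
10. #11 pop() → 46, leaving stack <99>
11. #10 push(53), leaving stack <99,53>
12. #12 push(62), leaving stack <99,53,62>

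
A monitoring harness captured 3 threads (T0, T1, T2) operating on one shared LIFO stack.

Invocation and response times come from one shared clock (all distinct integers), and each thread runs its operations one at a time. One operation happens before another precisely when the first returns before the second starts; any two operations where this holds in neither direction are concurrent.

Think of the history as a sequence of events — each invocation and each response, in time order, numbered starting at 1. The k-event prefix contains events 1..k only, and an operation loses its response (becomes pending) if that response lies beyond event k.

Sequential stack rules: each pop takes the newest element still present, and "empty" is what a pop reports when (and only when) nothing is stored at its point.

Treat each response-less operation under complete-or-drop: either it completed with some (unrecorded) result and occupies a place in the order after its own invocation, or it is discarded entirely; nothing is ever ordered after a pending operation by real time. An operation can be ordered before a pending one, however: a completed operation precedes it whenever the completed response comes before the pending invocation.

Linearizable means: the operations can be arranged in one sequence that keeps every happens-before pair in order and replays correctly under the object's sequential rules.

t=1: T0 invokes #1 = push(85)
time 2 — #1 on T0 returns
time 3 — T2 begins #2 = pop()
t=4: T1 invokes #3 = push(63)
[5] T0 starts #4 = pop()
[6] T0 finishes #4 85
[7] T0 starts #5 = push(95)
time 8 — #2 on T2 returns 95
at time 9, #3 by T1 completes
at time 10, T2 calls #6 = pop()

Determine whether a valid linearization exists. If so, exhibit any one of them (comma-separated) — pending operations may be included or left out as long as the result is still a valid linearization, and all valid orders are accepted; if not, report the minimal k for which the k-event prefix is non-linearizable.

linearizable — witness: #1, #4, #3, #5, #2

step 1: #1 push(85) — stack <85>
step 2: #4 pop() → 85 — stack <>
step 3: #3 push(63) — stack <63>
step 4: #5 push(95) (pending, included) — stack <63,95>
step 5: #2 pop() → 95 — stack <63>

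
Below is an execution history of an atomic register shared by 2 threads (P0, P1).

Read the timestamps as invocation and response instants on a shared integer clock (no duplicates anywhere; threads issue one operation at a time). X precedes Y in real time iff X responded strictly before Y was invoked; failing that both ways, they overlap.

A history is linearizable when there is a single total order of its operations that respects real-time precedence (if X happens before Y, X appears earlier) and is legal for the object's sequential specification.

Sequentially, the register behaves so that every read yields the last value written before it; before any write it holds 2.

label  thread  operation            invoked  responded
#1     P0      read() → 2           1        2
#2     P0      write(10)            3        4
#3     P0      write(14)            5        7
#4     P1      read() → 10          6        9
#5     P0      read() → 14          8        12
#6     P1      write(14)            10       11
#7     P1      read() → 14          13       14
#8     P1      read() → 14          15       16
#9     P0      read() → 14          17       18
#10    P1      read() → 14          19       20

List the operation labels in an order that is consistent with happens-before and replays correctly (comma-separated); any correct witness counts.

1. #1 read() → 2, leaving value 2
2. #2 write(10), leaving value 10
3. #4 read() → 10, leaving value 10
4. #3 write(14), leaving value 14
5. #5 read() → 14, leaving value 14
6. #6 write(14), leaving value 14
7. #7 read() → 14, leaving value 14
8. #8 read() → 14, leaving value 14
9. #9 read() → 14, leaving value 14
10. #10 read() → 14, leaving value 14

#1, #2, #4, #3, #5, #6, #7, #8, #9, #10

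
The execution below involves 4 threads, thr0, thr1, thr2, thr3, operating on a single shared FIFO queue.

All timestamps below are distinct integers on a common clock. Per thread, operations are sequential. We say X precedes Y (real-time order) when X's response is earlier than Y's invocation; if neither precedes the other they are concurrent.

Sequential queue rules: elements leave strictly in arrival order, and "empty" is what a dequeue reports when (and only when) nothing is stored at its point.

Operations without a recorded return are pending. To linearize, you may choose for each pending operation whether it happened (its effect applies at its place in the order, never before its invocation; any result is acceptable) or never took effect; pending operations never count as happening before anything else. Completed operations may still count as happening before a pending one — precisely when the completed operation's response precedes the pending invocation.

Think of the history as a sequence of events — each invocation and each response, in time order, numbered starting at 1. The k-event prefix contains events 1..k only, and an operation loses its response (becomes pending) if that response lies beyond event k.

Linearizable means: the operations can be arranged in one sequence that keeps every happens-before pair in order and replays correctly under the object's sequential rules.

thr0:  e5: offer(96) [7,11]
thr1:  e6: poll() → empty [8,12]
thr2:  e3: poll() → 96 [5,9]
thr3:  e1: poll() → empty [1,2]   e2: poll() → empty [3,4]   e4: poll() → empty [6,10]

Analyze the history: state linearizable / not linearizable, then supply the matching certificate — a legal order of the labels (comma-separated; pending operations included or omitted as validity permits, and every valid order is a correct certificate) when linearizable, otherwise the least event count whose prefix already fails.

linearizable — witness: e1, e2, e4, e5, e3, e6

after step 1 (e1 poll() → empty): queue <>
after step 2 (e2 poll() → empty): queue <>
after step 3 (e4 poll() → empty): queue <>
after step 4 (e5 offer(96)): queue <96>
after step 5 (e3 poll() → 96): queue <>
after step 6 (e6 poll() → empty): queue <>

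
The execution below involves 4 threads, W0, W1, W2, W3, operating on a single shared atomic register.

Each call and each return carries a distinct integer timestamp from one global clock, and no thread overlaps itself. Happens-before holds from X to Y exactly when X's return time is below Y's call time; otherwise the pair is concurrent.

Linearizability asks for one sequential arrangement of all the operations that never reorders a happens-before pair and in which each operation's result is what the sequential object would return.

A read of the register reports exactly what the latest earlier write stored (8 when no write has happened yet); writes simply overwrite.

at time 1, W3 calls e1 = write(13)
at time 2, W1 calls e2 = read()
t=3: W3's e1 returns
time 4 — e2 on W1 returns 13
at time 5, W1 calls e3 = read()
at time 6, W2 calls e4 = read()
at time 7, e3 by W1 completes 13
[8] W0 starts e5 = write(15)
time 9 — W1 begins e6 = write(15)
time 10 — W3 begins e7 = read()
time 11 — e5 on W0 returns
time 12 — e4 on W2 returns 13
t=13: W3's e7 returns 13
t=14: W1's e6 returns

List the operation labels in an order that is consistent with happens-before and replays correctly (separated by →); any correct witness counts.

e1 → e2 → e3 → e4 → e7 → e5 → e6

after step 1 (e1 write(13)): value 13
after step 2 (e2 read() → 13): value 13
after step 3 (e3 read() → 13): value 13
after step 4 (e4 read() → 13): value 13
after step 5 (e7 read() → 13): value 13
after step 6 (e5 write(15)): value 15
after step 7 (e6 write(15)): value 15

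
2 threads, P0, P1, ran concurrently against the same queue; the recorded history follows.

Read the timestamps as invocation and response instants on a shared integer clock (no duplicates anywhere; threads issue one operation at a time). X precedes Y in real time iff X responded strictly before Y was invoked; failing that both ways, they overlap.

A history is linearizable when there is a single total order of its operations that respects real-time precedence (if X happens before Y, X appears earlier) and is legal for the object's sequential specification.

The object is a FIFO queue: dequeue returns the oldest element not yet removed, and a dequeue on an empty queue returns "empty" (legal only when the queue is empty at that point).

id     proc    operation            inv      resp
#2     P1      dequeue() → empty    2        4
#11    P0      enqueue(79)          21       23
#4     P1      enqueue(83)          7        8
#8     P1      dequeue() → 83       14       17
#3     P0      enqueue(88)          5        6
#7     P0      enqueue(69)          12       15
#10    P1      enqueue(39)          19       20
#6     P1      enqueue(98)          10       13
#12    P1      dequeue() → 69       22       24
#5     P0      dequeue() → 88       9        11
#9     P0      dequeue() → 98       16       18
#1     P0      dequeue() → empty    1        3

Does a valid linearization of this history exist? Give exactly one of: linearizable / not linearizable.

linearizable

one valid linearization: #1, #2, #3, #4, #5, #6, #7, #8, #9, #10, #11, #12
1. #1 dequeue() → empty, leaving queue <>
2. #2 dequeue() → empty, leaving queue <>
3. #3 enqueue(88), leaving queue <88>
4. #4 enqueue(83), leaving queue <88,83>
5. #5 dequeue() → 88, leaving queue <83>
6. #6 enqueue(98), leaving queue <83,98>
7. #7 enqueue(69), leaving queue <83,98,69>
8. #8 dequeue() → 83, leaving queue <98,69>
9. #9 dequeue() → 98, leaving queue <69>
10. #10 enqueue(39), leaving queue <69,39>
11. #11 enqueue(79), leaving queue <69,39,79>
12. #12 dequeue() → 69, leaving queue <39,79>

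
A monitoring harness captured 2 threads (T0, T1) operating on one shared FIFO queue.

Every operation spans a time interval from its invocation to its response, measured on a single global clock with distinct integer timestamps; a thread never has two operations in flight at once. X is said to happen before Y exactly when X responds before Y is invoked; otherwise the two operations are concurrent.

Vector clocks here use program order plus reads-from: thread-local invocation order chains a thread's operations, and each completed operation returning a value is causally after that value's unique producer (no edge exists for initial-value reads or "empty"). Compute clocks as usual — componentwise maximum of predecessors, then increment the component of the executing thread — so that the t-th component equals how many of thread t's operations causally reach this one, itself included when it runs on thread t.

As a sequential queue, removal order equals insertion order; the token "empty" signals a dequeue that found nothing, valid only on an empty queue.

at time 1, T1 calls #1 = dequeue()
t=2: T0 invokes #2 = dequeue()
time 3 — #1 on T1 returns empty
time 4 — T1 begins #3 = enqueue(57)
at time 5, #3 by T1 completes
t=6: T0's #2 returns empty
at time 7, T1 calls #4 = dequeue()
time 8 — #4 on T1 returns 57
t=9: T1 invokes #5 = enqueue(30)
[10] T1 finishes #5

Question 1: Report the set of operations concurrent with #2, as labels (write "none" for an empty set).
overlap test against #2 [2,6]: concurrent iff the interval meets 2..6
#1 [1,3]: concurrent
#3 [4,5]: concurrent
#4 [7,8]: after
#5 [9,10]: after

#1, #3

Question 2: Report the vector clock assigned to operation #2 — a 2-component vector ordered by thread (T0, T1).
VC(#1, invoked at 1): no causal predecessors; +1 on T1 → (0, 1)
VC(#2, invoked at 2): no causal predecessors; +1 on T0 → (1, 0)
#3, invoked 4, takes VC(#1)=(0, 1) under max, adds 1 for T1 → (0, 2)
#4, invoked 7, takes VC(#3)=(0, 2) under max, adds 1 for T1 → (0, 3)
#5, invoked 9, takes VC(#4)=(0, 3) under max, adds 1 for T1 → (0, 4)
target: VC(#2) = (1, 0)

(1, 0)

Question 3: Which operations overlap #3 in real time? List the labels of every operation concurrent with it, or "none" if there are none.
#3 runs from 4 to 5; window-overlapping ops are concurrent
#1 [1,3]: before
#2 [2,6]: concurrent
#4 [7,8]: after
#5 [9,10]: after

#2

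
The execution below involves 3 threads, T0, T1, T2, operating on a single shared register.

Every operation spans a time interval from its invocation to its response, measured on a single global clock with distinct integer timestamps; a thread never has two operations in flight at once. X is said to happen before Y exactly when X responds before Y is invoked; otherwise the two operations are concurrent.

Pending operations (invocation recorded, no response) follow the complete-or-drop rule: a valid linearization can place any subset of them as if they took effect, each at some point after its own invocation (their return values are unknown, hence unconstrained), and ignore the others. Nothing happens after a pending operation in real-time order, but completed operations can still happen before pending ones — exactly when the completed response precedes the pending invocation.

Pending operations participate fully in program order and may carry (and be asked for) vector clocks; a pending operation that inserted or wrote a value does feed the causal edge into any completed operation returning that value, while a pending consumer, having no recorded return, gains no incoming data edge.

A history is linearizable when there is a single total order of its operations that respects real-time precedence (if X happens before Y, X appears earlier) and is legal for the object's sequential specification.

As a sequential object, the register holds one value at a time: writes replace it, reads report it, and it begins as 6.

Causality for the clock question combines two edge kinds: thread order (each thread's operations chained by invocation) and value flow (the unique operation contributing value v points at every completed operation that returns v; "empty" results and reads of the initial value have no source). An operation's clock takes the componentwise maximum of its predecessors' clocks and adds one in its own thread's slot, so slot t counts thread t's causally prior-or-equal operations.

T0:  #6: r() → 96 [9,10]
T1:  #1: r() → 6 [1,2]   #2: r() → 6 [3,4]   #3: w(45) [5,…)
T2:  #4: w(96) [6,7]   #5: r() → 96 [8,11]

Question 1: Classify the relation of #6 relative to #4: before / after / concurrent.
Answer: after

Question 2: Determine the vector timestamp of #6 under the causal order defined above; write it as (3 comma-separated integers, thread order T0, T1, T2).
Answer: (1, 0, 1)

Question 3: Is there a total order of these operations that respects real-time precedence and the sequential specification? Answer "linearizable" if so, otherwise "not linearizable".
witness order: #1, #2, #3, #4, #5, #6
after step 1 (#1 r() → 6): value 6
after step 2 (#2 r() → 6): value 6
after step 3 (#3 w(45) (pending, included)): value 45
after step 4 (#4 w(96)): value 96
after step 5 (#5 r() → 96): value 96
after step 6 (#6 r() → 96): value 96

linearizable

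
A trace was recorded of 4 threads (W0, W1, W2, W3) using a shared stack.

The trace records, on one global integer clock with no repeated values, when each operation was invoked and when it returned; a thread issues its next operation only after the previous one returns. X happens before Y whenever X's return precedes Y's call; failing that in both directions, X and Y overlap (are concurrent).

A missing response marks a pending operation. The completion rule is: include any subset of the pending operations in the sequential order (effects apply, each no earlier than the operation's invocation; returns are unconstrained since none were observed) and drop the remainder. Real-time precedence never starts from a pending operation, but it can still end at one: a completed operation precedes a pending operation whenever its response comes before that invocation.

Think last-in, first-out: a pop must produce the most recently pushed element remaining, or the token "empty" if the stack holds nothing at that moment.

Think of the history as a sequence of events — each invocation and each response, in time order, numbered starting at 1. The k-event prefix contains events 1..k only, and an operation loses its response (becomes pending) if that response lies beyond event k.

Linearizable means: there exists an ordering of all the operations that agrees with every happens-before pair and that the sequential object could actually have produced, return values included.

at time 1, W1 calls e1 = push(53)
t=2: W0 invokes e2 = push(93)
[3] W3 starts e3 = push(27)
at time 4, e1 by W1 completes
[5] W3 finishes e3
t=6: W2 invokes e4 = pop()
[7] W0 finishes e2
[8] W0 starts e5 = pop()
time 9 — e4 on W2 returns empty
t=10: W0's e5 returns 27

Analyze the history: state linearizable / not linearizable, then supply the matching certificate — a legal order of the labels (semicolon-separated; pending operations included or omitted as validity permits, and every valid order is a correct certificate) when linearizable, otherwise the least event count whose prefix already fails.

cut after 8 events: linearizable; cut after 9 events (e4 responds, time 9): not linearizable
every one of the 8 real-time-consistent orders over 4 completed stack ops fails the sequential spec
completion choices over the 1 pending operation (e5) were checked; none helps
e.g. e1, e2, e3, e4 (pending dropped): illegal at step 4, since e4 pop() → empty cannot apply there
e.g. e1, e3, e2, e4 (pending dropped): illegal at step 4, since e4 pop() → empty cannot apply there

not linearizable — minimal violating prefix: 9 events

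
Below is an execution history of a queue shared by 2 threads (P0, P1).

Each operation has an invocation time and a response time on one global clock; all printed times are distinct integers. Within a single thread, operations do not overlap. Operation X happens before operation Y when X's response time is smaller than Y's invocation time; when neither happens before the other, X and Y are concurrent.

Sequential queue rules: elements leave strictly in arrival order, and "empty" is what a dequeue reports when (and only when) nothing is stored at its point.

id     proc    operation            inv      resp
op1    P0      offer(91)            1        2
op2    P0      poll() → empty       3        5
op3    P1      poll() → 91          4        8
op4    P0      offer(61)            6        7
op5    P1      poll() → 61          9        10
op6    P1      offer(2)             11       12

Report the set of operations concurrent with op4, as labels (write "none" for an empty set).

op3

op4 runs from 6 to 7; window-overlapping ops are concurrent
op1 [1,2]: before
op2 [3,5]: before
op3 [4,8]: concurrent
op5 [9,10]: after
op6 [11,12]: after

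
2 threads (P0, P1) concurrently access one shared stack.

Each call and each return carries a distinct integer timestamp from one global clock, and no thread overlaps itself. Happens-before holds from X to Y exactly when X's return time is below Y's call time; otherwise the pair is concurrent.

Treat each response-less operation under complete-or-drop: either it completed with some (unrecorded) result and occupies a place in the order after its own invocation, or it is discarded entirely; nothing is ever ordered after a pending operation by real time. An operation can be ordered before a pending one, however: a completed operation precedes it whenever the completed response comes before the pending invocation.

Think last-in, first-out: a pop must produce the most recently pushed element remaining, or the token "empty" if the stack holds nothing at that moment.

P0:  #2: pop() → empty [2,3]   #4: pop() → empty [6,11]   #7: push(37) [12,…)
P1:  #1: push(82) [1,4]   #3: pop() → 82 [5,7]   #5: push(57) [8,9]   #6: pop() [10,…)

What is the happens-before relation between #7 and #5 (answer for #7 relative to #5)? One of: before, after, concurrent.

#7 spans [12,…), #5 spans [8,9]
resp(#5)=9 < inv(#7)=12

after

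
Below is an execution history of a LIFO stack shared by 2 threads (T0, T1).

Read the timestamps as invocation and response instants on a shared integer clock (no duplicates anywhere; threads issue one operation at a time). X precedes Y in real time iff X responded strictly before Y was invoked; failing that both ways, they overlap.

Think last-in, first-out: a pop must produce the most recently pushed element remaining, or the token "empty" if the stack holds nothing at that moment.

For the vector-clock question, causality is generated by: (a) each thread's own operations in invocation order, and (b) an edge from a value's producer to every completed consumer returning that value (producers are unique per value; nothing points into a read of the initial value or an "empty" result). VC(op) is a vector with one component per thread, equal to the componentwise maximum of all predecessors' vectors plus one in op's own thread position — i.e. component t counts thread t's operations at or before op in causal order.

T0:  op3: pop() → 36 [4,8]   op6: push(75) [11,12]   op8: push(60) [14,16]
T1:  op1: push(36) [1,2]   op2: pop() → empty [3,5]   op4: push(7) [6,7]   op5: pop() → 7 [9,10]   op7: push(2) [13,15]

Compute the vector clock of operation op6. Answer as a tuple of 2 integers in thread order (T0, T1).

no predecessors for op1 (invoked 1): T1 increments from zero → (0, 1)
op2 (invocation 3): componentwise max over VC(op1)=(0, 1), +1 at T1, giving (0, 2)
op3 (invocation 4): componentwise max over VC(op1)=(0, 1), +1 at T0, giving (1, 1)
op4 (invocation 6): componentwise max over VC(op2)=(0, 2), +1 at T1, giving (0, 3)
op6 (invocation 11): componentwise max over VC(op3)=(1, 1), +1 at T0, giving (2, 1)
op5 (invocation 9): componentwise max over VC(op4)=(0, 3), +1 at T1, giving (0, 4)
op8 (invocation 14): componentwise max over VC(op6)=(2, 1), +1 at T0, giving (3, 1)
op7 (invocation 13): componentwise max over VC(op5)=(0, 4), +1 at T1, giving (0, 5)
target: VC(op6) = (2, 1)

(2, 1)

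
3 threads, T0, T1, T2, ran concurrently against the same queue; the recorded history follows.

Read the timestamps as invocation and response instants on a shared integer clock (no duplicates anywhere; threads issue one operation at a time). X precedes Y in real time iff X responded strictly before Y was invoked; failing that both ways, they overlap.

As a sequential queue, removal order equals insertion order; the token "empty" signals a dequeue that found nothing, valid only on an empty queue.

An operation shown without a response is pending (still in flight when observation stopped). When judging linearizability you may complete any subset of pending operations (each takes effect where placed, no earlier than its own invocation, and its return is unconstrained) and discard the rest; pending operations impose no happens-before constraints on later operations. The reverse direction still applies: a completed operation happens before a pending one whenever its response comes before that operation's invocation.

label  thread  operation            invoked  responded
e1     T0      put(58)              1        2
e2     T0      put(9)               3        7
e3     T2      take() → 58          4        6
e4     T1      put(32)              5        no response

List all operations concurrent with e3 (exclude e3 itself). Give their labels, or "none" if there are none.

e2, e4

overlap test against e3 [4,6]: concurrent iff the interval meets 4..6
e1 [1,2]: before
e2 [3,7]: concurrent
e4 [5,…): concurrent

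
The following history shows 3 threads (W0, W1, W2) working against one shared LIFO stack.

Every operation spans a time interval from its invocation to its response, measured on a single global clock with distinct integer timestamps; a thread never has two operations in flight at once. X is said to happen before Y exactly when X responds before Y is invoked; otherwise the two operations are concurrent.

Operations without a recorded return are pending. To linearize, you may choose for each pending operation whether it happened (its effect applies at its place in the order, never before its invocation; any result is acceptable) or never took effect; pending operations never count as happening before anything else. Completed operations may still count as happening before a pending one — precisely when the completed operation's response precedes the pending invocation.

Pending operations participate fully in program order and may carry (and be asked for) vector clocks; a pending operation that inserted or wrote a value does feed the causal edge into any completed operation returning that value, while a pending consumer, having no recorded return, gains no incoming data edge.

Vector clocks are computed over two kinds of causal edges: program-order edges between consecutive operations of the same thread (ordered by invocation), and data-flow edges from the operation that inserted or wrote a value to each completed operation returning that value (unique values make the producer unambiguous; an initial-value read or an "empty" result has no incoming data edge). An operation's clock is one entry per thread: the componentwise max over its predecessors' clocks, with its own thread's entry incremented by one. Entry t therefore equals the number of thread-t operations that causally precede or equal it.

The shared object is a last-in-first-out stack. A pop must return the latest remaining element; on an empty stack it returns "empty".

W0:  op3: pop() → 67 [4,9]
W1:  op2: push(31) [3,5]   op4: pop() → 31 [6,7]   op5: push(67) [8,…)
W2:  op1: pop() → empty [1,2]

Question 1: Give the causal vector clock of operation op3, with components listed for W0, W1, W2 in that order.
VC(op1, invoked at 1): no causal predecessors; +1 on W2 → (0, 0, 1)
VC(op2, invoked at 3): no causal predecessors; +1 on W1 → (0, 1, 0)
invoked at 6, op4 merges VC(op2)=(0, 1, 0) and bumps W1's slot → (0, 2, 0)
invoked at 8, op5 merges VC(op4)=(0, 2, 0) and bumps W1's slot → (0, 3, 0)
invoked at 4, op3 merges VC(op5)=(0, 3, 0) and bumps W0's slot → (1, 3, 0)
target: VC(op3) = (1, 3, 0)

(1, 3, 0)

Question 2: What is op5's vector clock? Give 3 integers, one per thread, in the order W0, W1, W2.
op1 (invocation 1): nothing precedes it; W2's component alone gives (0, 0, 1)
op2 (invocation 3): nothing precedes it; W1's component alone gives (0, 1, 0)
op4, invoked 6, takes VC(op2)=(0, 1, 0) under max, adds 1 for W1 → (0, 2, 0)
op5, invoked 8, takes VC(op4)=(0, 2, 0) under max, adds 1 for W1 → (0, 3, 0)
op3, invoked 4, takes VC(op5)=(0, 3, 0) under max, adds 1 for W0 → (1, 3, 0)
target: VC(op5) = (0, 3, 0)

(0, 3, 0)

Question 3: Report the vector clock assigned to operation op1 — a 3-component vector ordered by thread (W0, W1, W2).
invoked at 1, op1 has no predecessors; its own W2 bump gives (0, 0, 1)
invoked at 3, op2 has no predecessors; its own W1 bump gives (0, 1, 0)
merge at op4 (invoked 6): VC(op2)=(0, 1, 0), own-thread bump on W1 → (0, 2, 0)
merge at op5 (invoked 8): VC(op4)=(0, 2, 0), own-thread bump on W1 → (0, 3, 0)
merge at op3 (invoked 4): VC(op5)=(0, 3, 0), own-thread bump on W0 → (1, 3, 0)
target: VC(op1) = (0, 0, 1)

(0, 0, 1)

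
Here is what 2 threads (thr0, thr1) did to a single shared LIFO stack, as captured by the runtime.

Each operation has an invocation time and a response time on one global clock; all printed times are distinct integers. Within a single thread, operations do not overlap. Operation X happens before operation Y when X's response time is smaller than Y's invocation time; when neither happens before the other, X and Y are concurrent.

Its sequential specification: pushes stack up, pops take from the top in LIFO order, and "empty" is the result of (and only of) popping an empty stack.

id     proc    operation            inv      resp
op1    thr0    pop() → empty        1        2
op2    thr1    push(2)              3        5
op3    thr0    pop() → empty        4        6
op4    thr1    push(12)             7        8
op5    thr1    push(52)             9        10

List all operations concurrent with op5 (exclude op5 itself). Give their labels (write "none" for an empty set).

op5 spans [9,10]; an op avoiding the whole window 9..10 is ordered, any other is concurrent
op1 [1,2]: before
op2 [3,5]: before
op3 [4,6]: before
op4 [7,8]: before

none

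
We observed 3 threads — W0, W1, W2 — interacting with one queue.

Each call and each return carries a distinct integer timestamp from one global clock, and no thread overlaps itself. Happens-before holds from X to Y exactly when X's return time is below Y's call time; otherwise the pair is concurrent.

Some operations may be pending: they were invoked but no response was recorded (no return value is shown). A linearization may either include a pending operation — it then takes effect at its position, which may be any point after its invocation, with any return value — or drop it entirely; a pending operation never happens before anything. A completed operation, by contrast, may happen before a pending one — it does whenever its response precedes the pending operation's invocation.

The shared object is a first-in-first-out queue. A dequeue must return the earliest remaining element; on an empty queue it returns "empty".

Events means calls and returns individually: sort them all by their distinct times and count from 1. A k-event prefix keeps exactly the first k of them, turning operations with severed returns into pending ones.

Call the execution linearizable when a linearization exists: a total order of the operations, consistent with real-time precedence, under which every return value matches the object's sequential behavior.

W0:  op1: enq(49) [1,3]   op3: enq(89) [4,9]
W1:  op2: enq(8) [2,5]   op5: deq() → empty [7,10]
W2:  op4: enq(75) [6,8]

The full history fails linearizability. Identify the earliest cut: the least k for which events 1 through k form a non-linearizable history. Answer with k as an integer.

10

events 1..9 are linearizable; a witness order is op1, op2, op3, op4:
step 1: op1 enq(49) — queue <49>
step 2: op2 enq(8) — queue <49,8>
step 3: op3 enq(89) — queue <49,8,89>
step 4: op4 enq(75) — queue <49,8,89,75>
include event 10 — op5 responding at 10 — and every candidate order breaks
one such order, op1, op2, op3, op4, op5, breaks at step 5 where op5 deq() → empty is illegal
one such order, op1, op2, op3, op5, op4, breaks at step 4 where op5 deq() → empty is illegal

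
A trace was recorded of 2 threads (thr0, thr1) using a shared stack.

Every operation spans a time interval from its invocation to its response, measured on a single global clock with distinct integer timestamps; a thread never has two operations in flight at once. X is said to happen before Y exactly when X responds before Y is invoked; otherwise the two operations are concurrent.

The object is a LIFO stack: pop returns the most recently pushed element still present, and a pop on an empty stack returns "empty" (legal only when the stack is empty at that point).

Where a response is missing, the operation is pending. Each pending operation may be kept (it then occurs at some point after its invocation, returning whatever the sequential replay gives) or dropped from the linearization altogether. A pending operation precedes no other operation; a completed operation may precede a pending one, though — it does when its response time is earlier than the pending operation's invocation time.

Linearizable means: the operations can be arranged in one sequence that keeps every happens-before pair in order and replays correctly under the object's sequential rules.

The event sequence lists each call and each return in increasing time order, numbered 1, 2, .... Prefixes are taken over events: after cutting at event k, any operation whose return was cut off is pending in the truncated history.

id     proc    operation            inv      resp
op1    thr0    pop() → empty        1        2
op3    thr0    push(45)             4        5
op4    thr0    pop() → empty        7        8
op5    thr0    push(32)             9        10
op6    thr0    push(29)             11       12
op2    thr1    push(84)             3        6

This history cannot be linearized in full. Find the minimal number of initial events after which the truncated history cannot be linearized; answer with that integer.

8

events 1..7 are linearizable, e.g. via op1, op2, op3:
after step 1 (op1 pop() → empty): stack <>
after step 2 (op2 push(84)): stack <84>
after step 3 (op3 push(45)): stack <84,45>
with event 8 included (op4 responding at time 8), all real-time-consistent orders fail
for example op1, op2, op3, op4 fails at step 4: op4 pop() → empty is not legal there
for example op1, op3, op2, op4 fails at step 4: op4 pop() → empty is not legal there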